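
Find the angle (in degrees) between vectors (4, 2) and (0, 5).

With u = (4, 2), v = (0, 5):
u·v = 4·0 + 2·5 = 0 + 10 = 10.
|u| = √(4² + 2²) = √20, |v| = √(0² + 5²) = √25, so |u||v| = √(20·25) = √500.
cos θ = (u·v)/(|u||v|) = 10/√500 ≈ 0.447214
θ = arccos(0.447214) ≈ 63.43°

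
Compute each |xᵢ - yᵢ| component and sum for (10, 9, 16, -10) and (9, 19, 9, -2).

Σ|x_i - y_i| = |10 - 9| + |9 - 19| + |16 - 9| + |-10 - (-2)| = 1 + 10 + 7 + 8 = 26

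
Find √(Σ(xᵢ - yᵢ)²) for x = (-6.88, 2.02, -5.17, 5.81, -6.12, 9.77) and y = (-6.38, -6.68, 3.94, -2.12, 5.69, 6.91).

√(Σ(x_i - y_i)²) = √((-6.88 - (-6.38))² + (2.02 - (-6.68))² + (-5.17 - 3.94)² + (5.81 - (-2.12))² + (-6.12 - 5.69)² + (9.77 - 6.91)²)
= √((-0.5)² + 8.7² + (-9.11)² + 7.93² + (-11.81)² + 2.86²) = √(0.25 + 75.69 + 82.9921 + 62.8849 + 139.4761 + 8.1796) = √369.4727 ≈ 19.2217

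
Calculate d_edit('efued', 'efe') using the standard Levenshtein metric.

Let D[i][j] be the edit distance between the first i characters of 'efued' and the first j characters of 'efe', with D[i][0] = i, D[0][j] = j, and D[i][j] = D[i-1][j-1] if the characters match, else 1 + min(D[i-1][j], D[i][j-1], D[i-1][j-1]). Filling the table (rows: prefixes of 'efued', columns: prefixes of 'efe'):
     ε  e  f  e
  ε  0  1  2  3
  e  1  0  1  2
  f  2  1  0  1
  u  3  2  1  1
  e  4  3  2  1
  d  5  4  3  2
The bottom-right entry gives D[5][3] = 2, so no sequence of fewer than 2 edits works. Backtracking through the table gives one optimal edit sequence (2 edits):
  efued → efed (del u @3)
  efed → efe (del d @4)
Edit distance = 2.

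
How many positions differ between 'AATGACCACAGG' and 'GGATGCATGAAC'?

Differing positions: 1, 2, 3, 4, 5, 7, 8, 9, 11, 12. Hamming distance = 10.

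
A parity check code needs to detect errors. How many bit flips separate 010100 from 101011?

Differing positions: 1, 2, 3, 4, 5, 6. Hamming distance = 6.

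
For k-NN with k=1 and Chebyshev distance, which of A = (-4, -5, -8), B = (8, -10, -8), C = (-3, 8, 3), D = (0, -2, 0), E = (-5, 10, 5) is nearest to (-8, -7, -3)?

Distances: d(A) = 5, d(B) = 16, d(C) = 15, d(D) = 8, d(E) = 17. Nearest: A = (-4, -5, -8) with distance 5.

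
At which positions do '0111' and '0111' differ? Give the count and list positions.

Differing positions: none. Hamming distance = 0.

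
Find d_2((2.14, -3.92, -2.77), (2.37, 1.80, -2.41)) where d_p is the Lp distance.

(Σ|x_i - y_i|^2)^(1/2) = (|2.14 - 2.37|^2 + |-3.92 - 1.8|^2 + |-2.77 - (-2.41)|^2)^(1/2)
= (0.23^2 + 5.72^2 + 0.36^2)^(1/2) = (0.0529 + 32.7184 + 0.1296)^(1/2) = (32.9009)^(1/2) ≈ 5.7359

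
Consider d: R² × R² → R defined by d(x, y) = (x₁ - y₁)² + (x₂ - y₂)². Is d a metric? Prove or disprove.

No. The squared Euclidean distance fails the triangle inequality. Counterexample: x = (0, 0), y = (3, 2), z = (6, 4). d(x,z) = 6² + 4² = 52, but d(x,y) + d(y,z) = (3² + 2²) + (3² + 2²) = 13 + 13 = 26. Since 52 > 26, the triangle inequality is violated. (Note: √d, the ordinary Euclidean distance, IS a metric.)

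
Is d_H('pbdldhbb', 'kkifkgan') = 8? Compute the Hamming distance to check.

Differing positions: 1, 2, 3, 4, 5, 6, 7, 8. Hamming distance = 8, so the claim is true.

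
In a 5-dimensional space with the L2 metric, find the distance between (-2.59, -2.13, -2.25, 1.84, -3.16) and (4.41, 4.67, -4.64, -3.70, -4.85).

(Σ|x_i - y_i|^2)^(1/2) = (|-2.59 - 4.41|^2 + |-2.13 - 4.67|^2 + |-2.25 - (-4.64)|^2 + |1.84 - (-3.7)|^2 + |-3.16 - (-4.85)|^2)^(1/2)
= (7^2 + 6.8^2 + 2.39^2 + 5.54^2 + 1.69^2)^(1/2) = (49 + 46.24 + 5.7121 + 30.6916 + 2.8561)^(1/2) = (134.4998)^(1/2) ≈ 11.5974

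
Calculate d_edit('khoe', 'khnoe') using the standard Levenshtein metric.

Let D[i][j] be the edit distance between the first i characters of 'khoe' and the first j characters of 'khnoe', with D[i][0] = i, D[0][j] = j, and D[i][j] = D[i-1][j-1] if the characters match, else 1 + min(D[i-1][j], D[i][j-1], D[i-1][j-1]). Filling the table (rows: prefixes of 'khoe', columns: prefixes of 'khnoe'):
     ε  k  h  n  o  e
  ε  0  1  2  3  4  5
  k  1  0  1  2  3  4
  h  2  1  0  1  2  3
  o  3  2  1  1  1  2
  e  4  3  2  2  2  1
The bottom-right entry gives D[4][5] = 1, so no sequence of fewer than 1 edit works. Backtracking through the table gives one optimal edit sequence (1 edit):
  khoe → khnoe (ins n @3)
Edit distance = 1.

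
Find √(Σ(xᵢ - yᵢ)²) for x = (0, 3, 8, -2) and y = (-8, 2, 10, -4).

√(Σ(x_i - y_i)²) = √((0 - (-8))² + (3 - 2)² + (8 - 10)² + (-2 - (-4))²)
= √(8² + 1² + (-2)² + 2²) = √(64 + 1 + 4 + 4) = √73 ≈ 8.544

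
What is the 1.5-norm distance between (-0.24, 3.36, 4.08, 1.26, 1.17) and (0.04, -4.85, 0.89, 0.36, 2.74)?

(Σ|x_i - y_i|^1.5)^(1/1.5) = (|-0.24 - 0.04|^1.5 + |3.36 - (-4.85)|^1.5 + |4.08 - 0.89|^1.5 + |1.26 - 0.36|^1.5 + |1.17 - 2.74|^1.5)^(1/1.5)
= (0.28^1.5 + 8.21^1.5 + 3.19^1.5 + 0.9^1.5 + 1.57^1.5)^(1/1.5) ≈ (0.1482 + 23.5242 + 5.6975 + 0.8538 + 1.9672)^(1/1.5) = (32.1909)^(1/1.5) ≈ 10.1194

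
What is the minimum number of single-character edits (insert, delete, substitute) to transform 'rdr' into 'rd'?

Let D[i][j] be the edit distance between the first i characters of 'rdr' and the first j characters of 'rd', with D[i][0] = i, D[0][j] = j, and D[i][j] = D[i-1][j-1] if the characters match, else 1 + min(D[i-1][j], D[i][j-1], D[i-1][j-1]). Filling the table (rows: prefixes of 'rdr', columns: prefixes of 'rd'):
     ε  r  d
  ε  0  1  2
  r  1  0  1
  d  2  1  0
  r  3  2  1
The bottom-right entry gives D[3][2] = 1, so no sequence of fewer than 1 edit works. Backtracking through the table gives one optimal edit sequence (1 edit):
  rdr → rd (del r @3)
Edit distance = 1.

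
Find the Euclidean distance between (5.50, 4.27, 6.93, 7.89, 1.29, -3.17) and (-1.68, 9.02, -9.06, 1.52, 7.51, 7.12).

√(Σ(x_i - y_i)²) = √((5.5 - (-1.68))² + (4.27 - 9.02)² + (6.93 - (-9.06))² + (7.89 - 1.52)² + (1.29 - 7.51)² + (-3.17 - 7.12)²)
= √(7.18² + (-4.75)² + 15.99² + 6.37² + (-6.22)² + (-10.29)²) = √(51.5524 + 22.5625 + 255.6801 + 40.5769 + 38.6884 + 105.8841) = √514.9444 ≈ 22.6924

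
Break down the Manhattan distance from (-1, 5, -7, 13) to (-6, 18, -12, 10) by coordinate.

Σ|x_i - y_i| = |-1 - (-6)| + |5 - 18| + |-7 - (-12)| + |13 - 10| = 5 + 13 + 5 + 3 = 26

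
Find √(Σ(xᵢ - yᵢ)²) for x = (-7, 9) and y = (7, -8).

√(Σ(x_i - y_i)²) = √((-7 - 7)² + (9 - (-8))²)
= √((-14)² + 17²) = √(196 + 289) = √485 ≈ 22.0227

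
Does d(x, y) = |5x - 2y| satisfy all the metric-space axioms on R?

No. d fails symmetry: d(1, 5) = |5·1 - 2·5| = |-5| = 5, but d(5, 1) = |5·5 - 2·1| = |23| = 23. Since 5 ≠ 23, d(x,y) ≠ d(y,x) in general.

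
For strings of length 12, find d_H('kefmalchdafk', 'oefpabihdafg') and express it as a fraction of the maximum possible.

Differing positions: 1, 4, 6, 7, 12. Hamming distance = 5. The maximum possible Hamming distance for length-12 strings is 12, so d_H/12 = 5/12 ≈ 0.4167.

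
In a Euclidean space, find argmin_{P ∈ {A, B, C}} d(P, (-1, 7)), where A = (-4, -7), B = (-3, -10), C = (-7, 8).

Distances: d(A) ≈ 14.3178, d(B) ≈ 17.1172, d(C) ≈ 6.0828. Nearest: C = (-7, 8) with distance 6.0828.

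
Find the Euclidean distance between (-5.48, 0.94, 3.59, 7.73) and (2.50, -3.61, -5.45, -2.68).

√(Σ(x_i - y_i)²) = √((-5.48 - 2.5)² + (0.94 - (-3.61))² + (3.59 - (-5.45))² + (7.73 - (-2.68))²)
= √((-7.98)² + 4.55² + 9.04² + 10.41²) = √(63.6804 + 20.7025 + 81.7216 + 108.3681) = √274.4726 ≈ 16.5672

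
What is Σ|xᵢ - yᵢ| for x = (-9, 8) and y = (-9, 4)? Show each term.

Σ|x_i - y_i| = |-9 - (-9)| + |8 - 4| = 0 + 4 = 4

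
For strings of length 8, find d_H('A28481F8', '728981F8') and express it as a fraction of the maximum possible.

Differing positions: 1, 4. Hamming distance = 2. The maximum possible Hamming distance for length-8 strings is 8, so d_H/8 = 2/8 = 0.25.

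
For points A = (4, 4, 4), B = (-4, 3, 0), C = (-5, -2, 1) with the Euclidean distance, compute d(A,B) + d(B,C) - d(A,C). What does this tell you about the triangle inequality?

d(A,B) = √(8² + 1² + 4²) = √81 = 9, d(B,C) = √(1² + 5² + 1²) = √27 ≈ 5.1962, d(A,C) = √(9² + 6² + 3²) = √126 ≈ 11.225.
d(A,B) + d(B,C) - d(A,C) = 9 + 5.1962 - 11.225 = 14.1962 - 11.225 = 2.9712 (to 4 decimal places). This is ≥ 0, so the triangle inequality holds for these points.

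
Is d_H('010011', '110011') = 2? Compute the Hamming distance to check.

Differing positions: 1. Hamming distance = 1, so the claim that d_H = 2 is false.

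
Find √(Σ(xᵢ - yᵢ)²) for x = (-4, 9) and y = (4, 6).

√(Σ(x_i - y_i)²) = √((-4 - 4)² + (9 - 6)²)
= √((-8)² + 3²) = √(64 + 9) = √73 ≈ 8.544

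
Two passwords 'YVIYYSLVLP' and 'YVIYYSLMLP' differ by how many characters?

Differing positions: 8. Hamming distance = 1.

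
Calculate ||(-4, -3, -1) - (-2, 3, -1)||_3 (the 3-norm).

(Σ|x_i - y_i|^3)^(1/3) = (|-4 - (-2)|^3 + |-3 - 3|^3 + |-1 - (-1)|^3)^(1/3)
= (2^3 + 6^3 + 0^3)^(1/3) = (8 + 216 + 0)^(1/3) = (224)^(1/3) ≈ 6.0732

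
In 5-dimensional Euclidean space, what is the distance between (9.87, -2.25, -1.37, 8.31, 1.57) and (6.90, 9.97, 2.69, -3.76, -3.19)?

√(Σ(x_i - y_i)²) = √((9.87 - 6.9)² + (-2.25 - 9.97)² + (-1.37 - 2.69)² + (8.31 - (-3.76))² + (1.57 - (-3.19))²)
= √(2.97² + (-12.22)² + (-4.06)² + 12.07² + 4.76²) = √(8.8209 + 149.3284 + 16.4836 + 145.6849 + 22.6576) = √342.9754 ≈ 18.5196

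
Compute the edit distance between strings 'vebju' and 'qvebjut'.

Let D[i][j] be the edit distance between the first i characters of 'vebju' and the first j characters of 'qvebjut', with D[i][0] = i, D[0][j] = j, and D[i][j] = D[i-1][j-1] if the characters match, else 1 + min(D[i-1][j], D[i][j-1], D[i-1][j-1]). Filling the table (rows: prefixes of 'vebju', columns: prefixes of 'qvebjut'):
     ε  q  v  e  b  j  u  t
  ε  0  1  2  3  4  5  6  7
  v  1  1  1  2  3  4  5  6
  e  2  2  2  1  2  3  4  5
  b  3  3  3  2  1  2  3  4
  j  4  4  4  3  2  1  2  3
  u  5  5  5  4  3  2  1  2
The bottom-right entry gives D[5][7] = 2, so no sequence of fewer than 2 edits works. Backtracking through the table gives one optimal edit sequence (2 edits):
  vebju → qvebju (ins q @1)
  qvebju → qvebjut (ins t @7)
Edit distance = 2.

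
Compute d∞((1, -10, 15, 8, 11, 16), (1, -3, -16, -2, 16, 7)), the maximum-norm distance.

max(|x_i - y_i|) = max(|1 - 1|, |-10 - (-3)|, |15 - (-16)|, |8 - (-2)|, |11 - 16|, |16 - 7|) = max(0, 7, 31, 10, 5, 9) = 31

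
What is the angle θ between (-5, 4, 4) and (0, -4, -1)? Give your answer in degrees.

With u = (-5, 4, 4), v = (0, -4, -1):
u·v = (-5)·0 + 4·(-4) + 4·(-1) = 0 + (-16) + (-4) = -20.
|u| = √((-5)² + 4² + 4²) = √57, |v| = √(0² + (-4)² + (-1)²) = √17, so |u||v| = √(57·17) = √969.
cos θ = (u·v)/(|u||v|) = -20/√969 ≈ -0.642493
θ = arccos(-0.642493) ≈ 129.98°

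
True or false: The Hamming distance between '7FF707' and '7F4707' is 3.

Differing positions: 3. Hamming distance = 1, so the claim that d_H = 3 is false.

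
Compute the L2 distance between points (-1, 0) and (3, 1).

(Σ|x_i - y_i|^2)^(1/2) = (|-1 - 3|^2 + |0 - 1|^2)^(1/2)
= (4^2 + 1^2)^(1/2) = (16 + 1)^(1/2) = (17)^(1/2) ≈ 4.1231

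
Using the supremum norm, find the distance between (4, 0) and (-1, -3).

max(|x_i - y_i|) = max(|4 - (-1)|, |0 - (-3)|) = max(5, 3) = 5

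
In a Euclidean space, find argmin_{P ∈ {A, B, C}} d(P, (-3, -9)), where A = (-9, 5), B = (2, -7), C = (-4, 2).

Distances: d(A) ≈ 15.2315, d(B) ≈ 5.3852, d(C) ≈ 11.0454. Nearest: B = (2, -7) with distance 5.3852.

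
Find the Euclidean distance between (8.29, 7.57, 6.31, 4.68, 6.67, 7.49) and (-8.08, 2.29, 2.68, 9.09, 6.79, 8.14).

√(Σ(x_i - y_i)²) = √((8.29 - (-8.08))² + (7.57 - 2.29)² + (6.31 - 2.68)² + (4.68 - 9.09)² + (6.67 - 6.79)² + (7.49 - 8.14)²)
= √(16.37² + 5.28² + 3.63² + (-4.41)² + (-0.12)² + (-0.65)²) = √(267.9769 + 27.8784 + 13.1769 + 19.4481 + 0.0144 + 0.4225) = √328.9172 ≈ 18.1361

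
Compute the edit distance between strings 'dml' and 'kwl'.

Let D[i][j] be the edit distance between the first i characters of 'dml' and the first j characters of 'kwl', with D[i][0] = i, D[0][j] = j, and D[i][j] = D[i-1][j-1] if the characters match, else 1 + min(D[i-1][j], D[i][j-1], D[i-1][j-1]). Filling the table (rows: prefixes of 'dml', columns: prefixes of 'kwl'):
     ε  k  w  l
  ε  0  1  2  3
  d  1  1  2  3
  m  2  2  2  3
  l  3  3  3  2
The bottom-right entry gives D[3][3] = 2, so no sequence of fewer than 2 edits works. Backtracking through the table gives one optimal edit sequence (2 edits):
  dml → kml (sub d→k @1)
  kml → kwl (sub m→w @2)
Edit distance = 2.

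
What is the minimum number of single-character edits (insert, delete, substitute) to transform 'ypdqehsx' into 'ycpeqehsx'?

Let D[i][j] be the edit distance between the first i characters of 'ypdqehsx' and the first j characters of 'ycpeqehsx', with D[i][0] = i, D[0][j] = j, and D[i][j] = D[i-1][j-1] if the characters match, else 1 + min(D[i-1][j], D[i][j-1], D[i-1][j-1]). Filling the table (rows: prefixes of 'ypdqehsx', columns: prefixes of 'ycpeqehsx'):
     ε  y  c  p  e  q  e  h  s  x
  ε  0  1  2  3  4  5  6  7  8  9
  y  1  0  1  2  3  4  5  6  7  8
  p  2  1  1  1  2  3  4  5  6  7
  d  3  2  2  2  2  3  4  5  6  7
  q  4  3  3  3  3  2  3  4  5  6
  e  5  4  4  4  3  3  2  3  4  5
  h  6  5  5  5  4  4  3  2  3  4
  s  7  6  6  6  5  5  4  3  2  3
  x  8  7  7  7  6  6  5  4  3  2
The bottom-right entry gives D[8][9] = 2, so no sequence of fewer than 2 edits works. Backtracking through the table gives one optimal edit sequence (2 edits):
  ypdqehsx → ycpdqehsx (ins c @2)
  ycpdqehsx → ycpeqehsx (sub d→e @4)
Edit distance = 2.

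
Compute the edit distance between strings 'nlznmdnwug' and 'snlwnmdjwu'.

Let D[i][j] be the edit distance between the first i characters of 'nlznmdnwug' and the first j characters of 'snlwnmdjwu', with D[i][0] = i, D[0][j] = j, and D[i][j] = D[i-1][j-1] if the characters match, else 1 + min(D[i-1][j], D[i][j-1], D[i-1][j-1]). Filling the table (rows: prefixes of 'nlznmdnwug', columns: prefixes of 'snlwnmdjwu'):
     ε  s  n  l  w  n  m  d  j  w  u
  ε  0  1  2  3  4  5  6  7  8  9 10
  n  1  1  1  2  3  4  5  6  7  8  9
  l  2  2  2  1  2  3  4  5  6  7  8
  z  3  3  3  2  2  3  4  5  6  7  8
  n  4  4  3  3  3  2  3  4  5  6  7
  m  5  5  4  4  4  3  2  3  4  5  6
  d  6  6  5  5  5  4  3  2  3  4  5
  n  7  7  6  6  6  5  4  3  3  4  5
  w  8  8  7  7  6  6  5  4  4  3  4
  u  9  9  8  8  7  7  6  5  5  4  3
  g 10 10  9  9  8  8  7  6  6  5  4
The bottom-right entry gives D[10][10] = 4, so no sequence of fewer than 4 edits works. Backtracking through the table gives one optimal edit sequence (4 edits):
  nlznmdnwug → snlznmdnwug (ins s @1)
  snlznmdnwug → snlwnmdnwug (sub z→w @4)
  snlwnmdnwug → snlwnmdjwug (sub n→j @8)
  snlwnmdjwug → snlwnmdjwu (del g @11)
Edit distance = 4.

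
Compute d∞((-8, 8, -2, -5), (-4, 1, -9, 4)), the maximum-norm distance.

max(|x_i - y_i|) = max(|-8 - (-4)|, |8 - 1|, |-2 - (-9)|, |-5 - 4|) = max(4, 7, 7, 9) = 9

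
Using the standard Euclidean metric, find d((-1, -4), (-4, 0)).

√(Σ(x_i - y_i)²) = √((-1 - (-4))² + (-4 - 0)²)
= √(3² + (-4)²) = √(9 + 16) = √25 = 5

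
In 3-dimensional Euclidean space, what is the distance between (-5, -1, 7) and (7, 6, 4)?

√(Σ(x_i - y_i)²) = √((-5 - 7)² + (-1 - 6)² + (7 - 4)²)
= √((-12)² + (-7)² + 3²) = √(144 + 49 + 9) = √202 ≈ 14.2127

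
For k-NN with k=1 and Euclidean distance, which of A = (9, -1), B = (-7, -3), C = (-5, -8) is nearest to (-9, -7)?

Distances: d(A) ≈ 18.9737, d(B) ≈ 4.4721, d(C) ≈ 4.1231. Nearest: C = (-5, -8) with distance 4.1231.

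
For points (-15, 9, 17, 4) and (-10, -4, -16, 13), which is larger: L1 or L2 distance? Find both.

L1 = |-15 - (-10)| + |9 - (-4)| + |17 - (-16)| + |4 - 13| = 5 + 13 + 33 + 9 = 60
L2 = √(5² + 13² + 33² + 9²) = √1364 ≈ 36.9324
L1 ≥ L2 always (equality iff movement is along one axis); L1 > L2 here.
Ratio L1/L2 = 60/√1364 ≈ 1.6246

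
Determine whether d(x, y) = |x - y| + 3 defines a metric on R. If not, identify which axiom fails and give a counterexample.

No. d fails identity of indiscernibles (specifically d(x,x) = 0): d(-2, -2) = |-2 - (-2)| + 3 = 0 + 3 = 3 ≠ 0.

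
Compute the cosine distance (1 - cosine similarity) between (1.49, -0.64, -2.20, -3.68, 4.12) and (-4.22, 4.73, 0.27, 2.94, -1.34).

With u = (1.49, -0.64, -2.20, -3.68, 4.12), v = (-4.22, 4.73, 0.27, 2.94, -1.34):
u·v = 1.49·(-4.22) + (-0.64)·4.73 + (-2.2)·0.27 + (-3.68)·2.94 + 4.12·(-1.34) = (-6.2878) + (-3.0272) + (-0.594) + (-10.8192) + (-5.5208) = -26.249.
|u| = √(1.49² + (-0.64)² + (-2.2)² + (-3.68)² + 4.12²) = √(2.2201 + 0.4096 + 4.84 + 13.5424 + 16.9744) = √37.9865, |v| = √((-4.22)² + 4.73² + 0.27² + 2.94² + (-1.34)²) = √(17.8084 + 22.3729 + 0.0729 + 8.6436 + 1.7956) = √50.6934.
cos θ = (u·v)/(|u||v|) = -26.249/(√37.9865·√50.6934) ≈ -0.5982
Cosine distance = 1 - cos θ ≈ 1 - (-0.5982) = 1.5982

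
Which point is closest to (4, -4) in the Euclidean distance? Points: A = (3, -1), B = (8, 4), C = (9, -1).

Distances: d(A) ≈ 3.1623, d(B) ≈ 8.9443, d(C) ≈ 5.831. Nearest: A = (3, -1) with distance 3.1623.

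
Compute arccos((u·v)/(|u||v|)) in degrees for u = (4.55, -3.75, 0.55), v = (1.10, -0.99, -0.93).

With u = (4.55, -3.75, 0.55), v = (1.10, -0.99, -0.93):
u·v = 4.55·1.1 + (-3.75)·(-0.99) + 0.55·(-0.93) = 5.005 + 3.7125 + (-0.5115) = 8.206.
|u| = √(4.55² + (-3.75)² + 0.55²) = √(20.7025 + 14.0625 + 0.3025) = √35.0675, |v| = √(1.1² + (-0.99)² + (-0.93)²) = √(1.21 + 0.9801 + 0.8649) = √3.055.
cos θ = (u·v)/(|u||v|) = 8.206/(√35.0675·√3.055) ≈ 0.792818
θ = arccos(0.792818) ≈ 37.55°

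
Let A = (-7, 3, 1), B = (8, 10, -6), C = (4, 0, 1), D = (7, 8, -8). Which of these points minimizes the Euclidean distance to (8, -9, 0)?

Distances: d(A) ≈ 19.2354, d(B) ≈ 19.9249, d(C) ≈ 9.8995, d(D) ≈ 18.8149. Nearest: C = (4, 0, 1) with distance 9.8995.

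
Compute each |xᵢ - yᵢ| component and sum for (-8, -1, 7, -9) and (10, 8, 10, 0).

Σ|x_i - y_i| = |-8 - 10| + |-1 - 8| + |7 - 10| + |-9 - 0| = 18 + 9 + 3 + 9 = 39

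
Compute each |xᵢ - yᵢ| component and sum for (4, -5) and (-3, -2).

Σ|x_i - y_i| = |4 - (-3)| + |-5 - (-2)| = 7 + 3 = 10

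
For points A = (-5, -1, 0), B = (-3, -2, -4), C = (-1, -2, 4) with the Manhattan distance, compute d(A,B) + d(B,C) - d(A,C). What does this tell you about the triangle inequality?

d(A,B) = 2 + 1 + 4 = 7, d(B,C) = 2 + 0 + 8 = 10, d(A,C) = 4 + 1 + 4 = 9.
d(A,B) + d(B,C) - d(A,C) = 7 + 10 - 9 = 17 - 9 = 8. This is ≥ 0, so the triangle inequality holds for these points.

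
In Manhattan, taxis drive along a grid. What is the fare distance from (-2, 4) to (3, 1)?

Σ|x_i - y_i| = |-2 - 3| + |4 - 1| = 5 + 3 = 8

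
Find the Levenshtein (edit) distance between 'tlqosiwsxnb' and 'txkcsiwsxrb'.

Let D[i][j] be the edit distance between the first i characters of 'tlqosiwsxnb' and the first j characters of 'txkcsiwsxrb', with D[i][0] = i, D[0][j] = j, and D[i][j] = D[i-1][j-1] if the characters match, else 1 + min(D[i-1][j], D[i][j-1], D[i-1][j-1]). Filling the table (rows: prefixes of 'tlqosiwsxnb', columns: prefixes of 'txkcsiwsxrb'):
     ε  t  x  k  c  s  i  w  s  x  r  b
  ε  0  1  2  3  4  5  6  7  8  9 10 11
  t  1  0  1  2  3  4  5  6  7  8  9 10
  l  2  1  1  2  3  4  5  6  7  8  9 10
  q  3  2  2  2  3  4  5  6  7  8  9 10
  o  4  3  3  3  3  4  5  6  7  8  9 10
  s  5  4  4  4  4  3  4  5  6  7  8  9
  i  6  5  5  5  5  4  3  4  5  6  7  8
  w  7  6  6  6  6  5  4  3  4  5  6  7
  s  8  7  7  7  7  6  5  4  3  4  5  6
  x  9  8  7  8  8  7  6  5  4  3  4  5
  n 10  9  8  8  9  8  7  6  5  4  4  5
  b 11 10  9  9  9  9  8  7  6  5  5  4
The bottom-right entry gives D[11][11] = 4, so no sequence of fewer than 4 edits works. Backtracking through the table gives one optimal edit sequence (4 edits):
  tlqosiwsxnb → txqosiwsxnb (sub l→x @2)
  txqosiwsxnb → txkosiwsxnb (sub q→k @3)
  txkosiwsxnb → txkcsiwsxnb (sub o→c @4)
  txkcsiwsxnb → txkcsiwsxrb (sub n→r @10)
Edit distance = 4.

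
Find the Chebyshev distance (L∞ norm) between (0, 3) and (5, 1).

max(|x_i - y_i|) = max(|0 - 5|, |3 - 1|) = max(5, 2) = 5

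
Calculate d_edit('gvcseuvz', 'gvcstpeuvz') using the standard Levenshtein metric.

Let D[i][j] be the edit distance between the first i characters of 'gvcseuvz' and the first j characters of 'gvcstpeuvz', with D[i][0] = i, D[0][j] = j, and D[i][j] = D[i-1][j-1] if the characters match, else 1 + min(D[i-1][j], D[i][j-1], D[i-1][j-1]). Filling the table (rows: prefixes of 'gvcseuvz', columns: prefixes of 'gvcstpeuvz'):
     ε  g  v  c  s  t  p  e  u  v  z
  ε  0  1  2  3  4  5  6  7  8  9 10
  g  1  0  1  2  3  4  5  6  7  8  9
  v  2  1  0  1  2  3  4  5  6  7  8
  c  3  2  1  0  1  2  3  4  5  6  7
  s  4  3  2  1  0  1  2  3  4  5  6
  e  5  4  3  2  1  1  2  2  3  4  5
  u  6  5  4  3  2  2  2  3  2  3  4
  v  7  6  5  4  3  3  3  3  3  2  3
  z  8  7  6  5  4  4  4  4  4  3  2
The bottom-right entry gives D[8][10] = 2, so no sequence of fewer than 2 edits works. Backtracking through the table gives one optimal edit sequence (2 edits):
  gvcseuvz → gvcsteuvz (ins t @5)
  gvcsteuvz → gvcstpeuvz (ins p @6)
Edit distance = 2.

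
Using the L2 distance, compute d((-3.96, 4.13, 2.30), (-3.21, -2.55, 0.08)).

(Σ|x_i - y_i|^2)^(1/2) = (|-3.96 - (-3.21)|^2 + |4.13 - (-2.55)|^2 + |2.3 - 0.08|^2)^(1/2)
= (0.75^2 + 6.68^2 + 2.22^2)^(1/2) = (0.5625 + 44.6224 + 4.9284)^(1/2) = (50.1133)^(1/2) ≈ 7.0791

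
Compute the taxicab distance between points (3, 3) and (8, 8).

Σ|x_i - y_i| = |3 - 8| + |3 - 8| = 5 + 5 = 10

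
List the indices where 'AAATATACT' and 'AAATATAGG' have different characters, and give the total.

Differing positions: 8, 9. Hamming distance = 2.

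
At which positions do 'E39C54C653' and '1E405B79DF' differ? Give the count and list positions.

Differing positions: 1, 2, 3, 4, 6, 7, 8, 9, 10. Hamming distance = 9.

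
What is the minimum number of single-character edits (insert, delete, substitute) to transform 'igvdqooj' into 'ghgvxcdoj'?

Let D[i][j] be the edit distance between the first i characters of 'igvdqooj' and the first j characters of 'ghgvxcdoj', with D[i][0] = i, D[0][j] = j, and D[i][j] = D[i-1][j-1] if the characters match, else 1 + min(D[i-1][j], D[i][j-1], D[i-1][j-1]). Filling the table (rows: prefixes of 'igvdqooj', columns: prefixes of 'ghgvxcdoj'):
     ε  g  h  g  v  x  c  d  o  j
  ε  0  1  2  3  4  5  6  7  8  9
  i  1  1  2  3  4  5  6  7  8  9
  g  2  1  2  2  3  4  5  6  7  8
  v  3  2  2  3  2  3  4  5  6  7
  d  4  3  3  3  3  3  4  4  5  6
  q  5  4  4  4  4  4  4  5  5  6
  o  6  5  5  5  5  5  5  5  5  6
  o  7  6  6  6  6  6  6  6  5  6
  j  8  7  7  7  7  7  7  7  6  5
The bottom-right entry gives D[8][9] = 5, so no sequence of fewer than 5 edits works. Backtracking through the table gives one optimal edit sequence (5 edits):
  igvdqooj → gigvdqooj (ins g @1)
  gigvdqooj → ghgvdqooj (sub i→h @2)
  ghgvdqooj → ghgvxqooj (sub d→x @5)
  ghgvxqooj → ghgvxcooj (sub q→c @6)
  ghgvxcooj → ghgvxcdoj (sub o→d @7)
Edit distance = 5.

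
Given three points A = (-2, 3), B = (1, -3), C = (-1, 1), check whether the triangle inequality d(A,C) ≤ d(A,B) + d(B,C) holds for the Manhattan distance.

d(A,B) = 3 + 6 = 9, d(B,C) = 2 + 4 = 6, d(A,C) = 1 + 2 = 3.
d(A,C) = 3 ≤ 9 + 6 = 15. Triangle inequality is satisfied.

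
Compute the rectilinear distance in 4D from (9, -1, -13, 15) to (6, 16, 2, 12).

Σ|x_i - y_i| = |9 - 6| + |-1 - 16| + |-13 - 2| + |15 - 12| = 3 + 17 + 15 + 3 = 38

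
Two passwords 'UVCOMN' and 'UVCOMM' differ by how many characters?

Differing positions: 6. Hamming distance = 1.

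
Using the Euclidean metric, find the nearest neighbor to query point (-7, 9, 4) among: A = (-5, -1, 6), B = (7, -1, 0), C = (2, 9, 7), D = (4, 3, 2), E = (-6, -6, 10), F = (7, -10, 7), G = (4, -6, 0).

Distances: d(A) ≈ 10.3923, d(B) ≈ 17.6635, d(C) ≈ 9.4868, d(D) ≈ 12.6886, d(E) ≈ 16.1864, d(F) ≈ 23.7908, d(G) ≈ 19.0263. Nearest: C = (2, 9, 7) with distance 9.4868.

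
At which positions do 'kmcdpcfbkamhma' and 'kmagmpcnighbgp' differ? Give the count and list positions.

Differing positions: 3, 4, 5, 6, 7, 8, 9, 10, 11, 12, 13, 14. Hamming distance = 12.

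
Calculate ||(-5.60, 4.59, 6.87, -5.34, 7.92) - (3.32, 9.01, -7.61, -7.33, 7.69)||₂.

√(Σ(x_i - y_i)²) = √((-5.6 - 3.32)² + (4.59 - 9.01)² + (6.87 - (-7.61))² + (-5.34 - (-7.33))² + (7.92 - 7.69)²)
= √((-8.92)² + (-4.42)² + 14.48² + 1.99² + 0.23²) = √(79.5664 + 19.5364 + 209.6704 + 3.9601 + 0.0529) = √312.7862 ≈ 17.6858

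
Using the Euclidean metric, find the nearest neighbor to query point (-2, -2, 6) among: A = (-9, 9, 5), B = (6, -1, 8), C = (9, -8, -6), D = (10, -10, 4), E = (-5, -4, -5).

Distances: d(A) ≈ 13.0767, d(B) ≈ 8.3066, d(C) ≈ 17.3494, d(D) ≈ 14.5602, d(E) ≈ 11.5758. Nearest: B = (6, -1, 8) with distance 8.3066.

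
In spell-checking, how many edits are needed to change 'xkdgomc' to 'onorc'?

Let D[i][j] be the edit distance between the first i characters of 'xkdgomc' and the first j characters of 'onorc', with D[i][0] = i, D[0][j] = j, and D[i][j] = D[i-1][j-1] if the characters match, else 1 + min(D[i-1][j], D[i][j-1], D[i-1][j-1]). Filling the table (rows: prefixes of 'xkdgomc', columns: prefixes of 'onorc'):
     ε  o  n  o  r  c
  ε  0  1  2  3  4  5
  x  1  1  2  3  4  5
  k  2  2  2  3  4  5
  d  3  3  3  3  4  5
  g  4  4  4  4  4  5
  o  5  4  5  4  5  5
  m  6  5  5  5  5  6
  c  7  6  6  6  6  5
The bottom-right entry gives D[7][5] = 5, so no sequence of fewer than 5 edits works. Backtracking through the table gives one optimal edit sequence (5 edits):
  xkdgomc → kdgomc (del x @1)
  kdgomc → dgomc (del k @1)
  dgomc → ogomc (sub d→o @1)
  ogomc → onomc (sub g→n @2)
  onomc → onorc (sub m→r @4)
Edit distance = 5.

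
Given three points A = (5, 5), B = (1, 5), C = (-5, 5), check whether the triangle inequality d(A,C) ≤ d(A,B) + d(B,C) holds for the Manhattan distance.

d(A,B) = 4 + 0 = 4, d(B,C) = 6 + 0 = 6, d(A,C) = 10 + 0 = 10.
d(A,C) = 10 ≤ 4 + 6 = 10. Triangle inequality is satisfied.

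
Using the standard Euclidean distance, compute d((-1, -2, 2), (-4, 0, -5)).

(Σ|x_i - y_i|^2)^(1/2) = (|-1 - (-4)|^2 + |-2 - 0|^2 + |2 - (-5)|^2)^(1/2)
= (3^2 + 2^2 + 7^2)^(1/2) = (9 + 4 + 49)^(1/2) = (62)^(1/2) ≈ 7.874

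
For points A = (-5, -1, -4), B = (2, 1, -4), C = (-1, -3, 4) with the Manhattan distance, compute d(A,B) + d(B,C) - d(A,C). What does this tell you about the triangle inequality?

d(A,B) = 7 + 2 + 0 = 9, d(B,C) = 3 + 4 + 8 = 15, d(A,C) = 4 + 2 + 8 = 14.
d(A,B) + d(B,C) - d(A,C) = 9 + 15 - 14 = 24 - 14 = 10. This is ≥ 0, so the triangle inequality holds for these points.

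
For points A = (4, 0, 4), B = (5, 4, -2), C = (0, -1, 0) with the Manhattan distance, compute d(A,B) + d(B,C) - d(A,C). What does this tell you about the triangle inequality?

d(A,B) = 1 + 4 + 6 = 11, d(B,C) = 5 + 5 + 2 = 12, d(A,C) = 4 + 1 + 4 = 9.
d(A,B) + d(B,C) - d(A,C) = 11 + 12 - 9 = 23 - 9 = 14. This is ≥ 0, so the triangle inequality holds for these points.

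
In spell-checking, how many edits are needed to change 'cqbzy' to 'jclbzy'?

Let D[i][j] be the edit distance between the first i characters of 'cqbzy' and the first j characters of 'jclbzy', with D[i][0] = i, D[0][j] = j, and D[i][j] = D[i-1][j-1] if the characters match, else 1 + min(D[i-1][j], D[i][j-1], D[i-1][j-1]). Filling the table (rows: prefixes of 'cqbzy', columns: prefixes of 'jclbzy'):
     ε  j  c  l  b  z  y
  ε  0  1  2  3  4  5  6
  c  1  1  1  2  3  4  5
  q  2  2  2  2  3  4  5
  b  3  3  3  3  2  3  4
  z  4  4  4  4  3  2  3
  y  5  5  5  5  4  3  2
The bottom-right entry gives D[5][6] = 2, so no sequence of fewer than 2 edits works. Backtracking through the table gives one optimal edit sequence (2 edits):
  cqbzy → jcqbzy (ins j @1)
  jcqbzy → jclbzy (sub q→l @3)
Edit distance = 2.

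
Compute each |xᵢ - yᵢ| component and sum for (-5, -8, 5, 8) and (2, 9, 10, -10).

Σ|x_i - y_i| = |-5 - 2| + |-8 - 9| + |5 - 10| + |8 - (-10)| = 7 + 17 + 5 + 18 = 47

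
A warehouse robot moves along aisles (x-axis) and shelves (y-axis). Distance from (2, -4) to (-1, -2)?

Σ|x_i - y_i| = |2 - (-1)| + |-4 - (-2)| = 3 + 2 = 5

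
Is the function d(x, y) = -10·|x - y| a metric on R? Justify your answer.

No. With c = -10 < 0, d fails non-negativity: d(1, 2) = -10·|1 - 2| = -10·1 = -10 < 0.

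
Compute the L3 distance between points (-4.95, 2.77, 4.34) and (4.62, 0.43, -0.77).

(Σ|x_i - y_i|^3)^(1/3) = (|-4.95 - 4.62|^3 + |2.77 - 0.43|^3 + |4.34 - (-0.77)|^3)^(1/3)
= (9.57^3 + 2.34^3 + 5.11^3)^(1/3) ≈ (876.4675 + 12.8129 + 133.4328)^(1/3) = (1022.7132)^(1/3) ≈ 10.0751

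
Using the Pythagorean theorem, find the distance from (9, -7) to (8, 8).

√(Σ(x_i - y_i)²) = √((9 - 8)² + (-7 - 8)²)
= √(1² + (-15)²) = √(1 + 225) = √226 ≈ 15.0333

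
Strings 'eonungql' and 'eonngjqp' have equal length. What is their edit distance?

Let D[i][j] be the edit distance between the first i characters of 'eonungql' and the first j characters of 'eonngjqp', with D[i][0] = i, D[0][j] = j, and D[i][j] = D[i-1][j-1] if the characters match, else 1 + min(D[i-1][j], D[i][j-1], D[i-1][j-1]). Filling the table (rows: prefixes of 'eonungql', columns: prefixes of 'eonngjqp'):
     ε  e  o  n  n  g  j  q  p
  ε  0  1  2  3  4  5  6  7  8
  e  1  0  1  2  3  4  5  6  7
  o  2  1  0  1  2  3  4  5  6
  n  3  2  1  0  1  2  3  4  5
  u  4  3  2  1  1  2  3  4  5
  n  5  4  3  2  1  2  3  4  5
  g  6  5  4  3  2  1  2  3  4
  q  7  6  5  4  3  2  2  2  3
  l  8  7  6  5  4  3  3  3  3
The bottom-right entry gives D[8][8] = 3, so no sequence of fewer than 3 edits works. Backtracking through the table gives one optimal edit sequence (3 edits):
  eonungql → eonngql (del u @4)
  eonngql → eonngjql (ins j @6)
  eonngjql → eonngjqp (sub l→p @8)
Edit distance = 3.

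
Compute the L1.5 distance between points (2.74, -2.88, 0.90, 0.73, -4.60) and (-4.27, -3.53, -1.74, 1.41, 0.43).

(Σ|x_i - y_i|^1.5)^(1/1.5) = (|2.74 - (-4.27)|^1.5 + |-2.88 - (-3.53)|^1.5 + |0.9 - (-1.74)|^1.5 + |0.73 - 1.41|^1.5 + |-4.6 - 0.43|^1.5)^(1/1.5)
= (7.01^1.5 + 0.65^1.5 + 2.64^1.5 + 0.68^1.5 + 5.03^1.5)^(1/1.5) ≈ (18.56 + 0.524 + 4.2895 + 0.5607 + 11.2811)^(1/1.5) = (35.2153)^(1/1.5) ≈ 10.7437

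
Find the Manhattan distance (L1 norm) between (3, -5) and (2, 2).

Σ|x_i - y_i| = |3 - 2| + |-5 - 2| = 1 + 7 = 8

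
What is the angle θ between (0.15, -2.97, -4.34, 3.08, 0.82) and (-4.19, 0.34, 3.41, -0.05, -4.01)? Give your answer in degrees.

With u = (0.15, -2.97, -4.34, 3.08, 0.82), v = (-4.19, 0.34, 3.41, -0.05, -4.01):
u·v = 0.15·(-4.19) + (-2.97)·0.34 + (-4.34)·3.41 + 3.08·(-0.05) + 0.82·(-4.01) = (-0.6285) + (-1.0098) + (-14.7994) + (-0.154) + (-3.2882) = -19.8799.
|u| = √(0.15² + (-2.97)² + (-4.34)² + 3.08² + 0.82²) = √(0.0225 + 8.8209 + 18.8356 + 9.4864 + 0.6724) = √37.8378, |v| = √((-4.19)² + 0.34² + 3.41² + (-0.05)² + (-4.01)²) = √(17.5561 + 0.1156 + 11.6281 + 0.0025 + 16.0801) = √45.3824.
cos θ = (u·v)/(|u||v|) = -19.8799/(√37.8378·√45.3824) ≈ -0.479742
θ = arccos(-0.479742) ≈ 118.67°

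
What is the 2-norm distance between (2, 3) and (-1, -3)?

(Σ|x_i - y_i|^2)^(1/2) = (|2 - (-1)|^2 + |3 - (-3)|^2)^(1/2)
= (3^2 + 6^2)^(1/2) = (9 + 36)^(1/2) = (45)^(1/2) ≈ 6.7082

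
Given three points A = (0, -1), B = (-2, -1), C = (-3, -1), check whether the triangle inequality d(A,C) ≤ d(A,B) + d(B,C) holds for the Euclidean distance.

d(A,B) = √(2² + 0²) = √4 = 2, d(B,C) = √(1² + 0²) = √1 = 1, d(A,C) = √(3² + 0²) = √9 = 3.
d(A,C) = 3 ≤ 2 + 1 = 3. Triangle inequality is satisfied.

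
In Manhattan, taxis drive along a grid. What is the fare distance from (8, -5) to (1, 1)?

Σ|x_i - y_i| = |8 - 1| + |-5 - 1| = 7 + 6 = 13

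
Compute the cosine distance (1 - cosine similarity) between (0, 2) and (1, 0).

With u = (0, 2), v = (1, 0):
u·v = 0·1 + 2·0 = 0 + 0 = 0.
|u| = √(0² + 2²) = √4, |v| = √(1² + 0²) = √1, so |u||v| = √(4·1) = √4 = 2.
cos θ = (u·v)/(|u||v|) = 0/2 = 0
Cosine distance = 1 - cos θ = 1 - 0 = 1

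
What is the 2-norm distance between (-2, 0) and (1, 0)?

(Σ|x_i - y_i|^2)^(1/2) = (|-2 - 1|^2 + |0 - 0|^2)^(1/2)
= (3^2 + 0^2)^(1/2) = (9 + 0)^(1/2) = (9)^(1/2) = 3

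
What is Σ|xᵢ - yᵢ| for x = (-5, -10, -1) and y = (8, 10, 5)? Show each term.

Σ|x_i - y_i| = |-5 - 8| + |-10 - 10| + |-1 - 5| = 13 + 20 + 6 = 39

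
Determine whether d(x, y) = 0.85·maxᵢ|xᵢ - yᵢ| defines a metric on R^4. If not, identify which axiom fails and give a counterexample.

Yes. The L∞ (Chebyshev) norm induces a metric on R^4, and multiplying a metric by a positive constant 0.85 > 0 preserves all four axioms: non-negativity (0.85·||x-y|| ≥ 0), identity (0.85·||x-y|| = 0 ⟺ ||x-y|| = 0 ⟺ x = y), symmetry (||x-y|| = ||y-x||), and the triangle inequality (0.85·||x-z|| ≤ 0.85·||x-y|| + 0.85·||y-z||). So d is a metric.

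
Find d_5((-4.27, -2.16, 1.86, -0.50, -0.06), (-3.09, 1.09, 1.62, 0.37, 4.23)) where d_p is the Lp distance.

(Σ|x_i - y_i|^5)^(1/5) = (|-4.27 - (-3.09)|^5 + |-2.16 - 1.09|^5 + |1.86 - 1.62|^5 + |-0.5 - 0.37|^5 + |-0.06 - 4.23|^5)^(1/5)
= (1.18^5 + 3.25^5 + 0.24^5 + 0.87^5 + 4.29^5)^(1/5) ≈ (2.2878 + 362.5908 + 0.0008 + 0.4984 + 1453.0697)^(1/5) = (1818.4475)^(1/5) ≈ 4.4868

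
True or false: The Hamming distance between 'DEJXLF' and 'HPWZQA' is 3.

Differing positions: 1, 2, 3, 4, 5, 6. Hamming distance = 6, so the claim that d_H = 3 is false.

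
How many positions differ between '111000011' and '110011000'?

Differing positions: 3, 5, 6, 8, 9. Hamming distance = 5.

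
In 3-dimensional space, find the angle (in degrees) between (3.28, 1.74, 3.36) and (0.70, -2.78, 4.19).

With u = (3.28, 1.74, 3.36), v = (0.70, -2.78, 4.19):
u·v = 3.28·0.7 + 1.74·(-2.78) + 3.36·4.19 = 2.296 + (-4.8372) + 14.0784 = 11.5372.
|u| = √(3.28² + 1.74² + 3.36²) = √(10.7584 + 3.0276 + 11.2896) = √25.0756, |v| = √(0.7² + (-2.78)² + 4.19²) = √(0.49 + 7.7284 + 17.5561) = √25.7745.
cos θ = (u·v)/(|u||v|) = 11.5372/(√25.0756·√25.7745) ≈ 0.453816
θ = arccos(0.453816) ≈ 63.01°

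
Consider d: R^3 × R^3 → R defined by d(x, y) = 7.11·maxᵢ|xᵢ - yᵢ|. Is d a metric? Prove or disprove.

Yes. The L∞ (Chebyshev) norm induces a metric on R^3, and multiplying a metric by a positive constant 7.11 > 0 preserves all four axioms: non-negativity (7.11·||x-y|| ≥ 0), identity (7.11·||x-y|| = 0 ⟺ ||x-y|| = 0 ⟺ x = y), symmetry (||x-y|| = ||y-x||), and the triangle inequality (7.11·||x-z|| ≤ 7.11·||x-y|| + 7.11·||y-z||). So d is a metric.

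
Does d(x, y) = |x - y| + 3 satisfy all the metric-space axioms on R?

No. d fails identity of indiscernibles (specifically d(x,x) = 0): d(-8, -8) = |-8 - (-8)| + 3 = 0 + 3 = 3 ≠ 0.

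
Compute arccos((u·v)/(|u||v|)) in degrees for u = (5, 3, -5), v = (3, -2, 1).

With u = (5, 3, -5), v = (3, -2, 1):
u·v = 5·3 + 3·(-2) + (-5)·1 = 15 + (-6) + (-5) = 4.
|u| = √(5² + 3² + (-5)²) = √59, |v| = √(3² + (-2)² + 1²) = √14, so |u||v| = √(59·14) = √826.
cos θ = (u·v)/(|u||v|) = 4/√826 ≈ 0.139178
θ = arccos(0.139178) ≈ 82°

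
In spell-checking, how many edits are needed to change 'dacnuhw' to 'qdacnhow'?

Let D[i][j] be the edit distance between the first i characters of 'dacnuhw' and the first j characters of 'qdacnhow', with D[i][0] = i, D[0][j] = j, and D[i][j] = D[i-1][j-1] if the characters match, else 1 + min(D[i-1][j], D[i][j-1], D[i-1][j-1]). Filling the table (rows: prefixes of 'dacnuhw', columns: prefixes of 'qdacnhow'):
     ε  q  d  a  c  n  h  o  w
  ε  0  1  2  3  4  5  6  7  8
  d  1  1  1  2  3  4  5  6  7
  a  2  2  2  1  2  3  4  5  6
  c  3  3  3  2  1  2  3  4  5
  n  4  4  4  3  2  1  2  3  4
  u  5  5  5  4  3  2  2  3  4
  h  6  6  6  5  4  3  2  3  4
  w  7  7  7  6  5  4  3  3  3
The bottom-right entry gives D[7][8] = 3, so no sequence of fewer than 3 edits works. Backtracking through the table gives one optimal edit sequence (3 edits):
  dacnuhw → qdacnuhw (ins q @1)
  qdacnuhw → qdacnhhw (sub u→h @6)
  qdacnhhw → qdacnhow (sub h→o @7)
Edit distance = 3.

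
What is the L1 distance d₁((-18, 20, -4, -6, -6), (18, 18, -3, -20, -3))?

Σ|x_i - y_i| = |-18 - 18| + |20 - 18| + |-4 - (-3)| + |-6 - (-20)| + |-6 - (-3)| = 36 + 2 + 1 + 14 + 3 = 56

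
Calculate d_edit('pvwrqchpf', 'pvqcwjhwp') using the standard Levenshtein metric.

Let D[i][j] be the edit distance between the first i characters of 'pvwrqchpf' and the first j characters of 'pvqcwjhwp', with D[i][0] = i, D[0][j] = j, and D[i][j] = D[i-1][j-1] if the characters match, else 1 + min(D[i-1][j], D[i][j-1], D[i-1][j-1]). Filling the table (rows: prefixes of 'pvwrqchpf', columns: prefixes of 'pvqcwjhwp'):
     ε  p  v  q  c  w  j  h  w  p
  ε  0  1  2  3  4  5  6  7  8  9
  p  1  0  1  2  3  4  5  6  7  8
  v  2  1  0  1  2  3  4  5  6  7
  w  3  2  1  1  2  2  3  4  5  6
  r  4  3  2  2  2  3  3  4  5  6
  q  5  4  3  2  3  3  4  4  5  6
  c  6  5  4  3  2  3  4  5  5  6
  h  7  6  5  4  3  3  4  4  5  6
  p  8  7  6  5  4  4  4  5  5  5
  f  9  8  7  6  5  5  5  5  6  6
The bottom-right entry gives D[9][9] = 6, so no sequence of fewer than 6 edits works. Backtracking through the table gives one optimal edit sequence (6 edits):
  pvwrqchpf → pvqrqchpf (sub w→q @3)
  pvqrqchpf → pvqcqchpf (sub r→c @4)
  pvqcqchpf → pvqcwchpf (sub q→w @5)
  pvqcwchpf → pvqcwjhpf (sub c→j @6)
  pvqcwjhpf → pvqcwjhwf (sub p→w @8)
  pvqcwjhwf → pvqcwjhwp (sub f→p @9)
Edit distance = 6.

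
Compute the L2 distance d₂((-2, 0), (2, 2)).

√(Σ(x_i - y_i)²) = √((-2 - 2)² + (0 - 2)²)
= √((-4)² + (-2)²) = √(16 + 4) = √20 ≈ 4.4721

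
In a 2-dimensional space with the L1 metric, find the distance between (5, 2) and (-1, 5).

Σ|x_i - y_i| = |5 - (-1)| + |2 - 5| = 6 + 3 = 9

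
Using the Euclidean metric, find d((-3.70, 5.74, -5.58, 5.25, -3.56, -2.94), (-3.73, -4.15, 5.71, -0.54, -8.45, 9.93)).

√(Σ(x_i - y_i)²) = √((-3.7 - (-3.73))² + (5.74 - (-4.15))² + (-5.58 - 5.71)² + (5.25 - (-0.54))² + (-3.56 - (-8.45))² + (-2.94 - 9.93)²)
= √(0.03² + 9.89² + (-11.29)² + 5.79² + 4.89² + (-12.87)²) = √(0.0009 + 97.8121 + 127.4641 + 33.5241 + 23.9121 + 165.6369) = √448.3502 ≈ 21.1743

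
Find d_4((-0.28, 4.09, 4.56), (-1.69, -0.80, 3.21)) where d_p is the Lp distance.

(Σ|x_i - y_i|^4)^(1/4) = (|-0.28 - (-1.69)|^4 + |4.09 - (-0.8)|^4 + |4.56 - 3.21|^4)^(1/4)
= (1.41^4 + 4.89^4 + 1.35^4)^(1/4) ≈ (3.9525 + 571.7885 + 3.3215)^(1/4) = (579.0625)^(1/4) ≈ 4.9055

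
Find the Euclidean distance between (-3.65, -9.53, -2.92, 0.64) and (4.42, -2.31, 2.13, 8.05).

√(Σ(x_i - y_i)²) = √((-3.65 - 4.42)² + (-9.53 - (-2.31))² + (-2.92 - 2.13)² + (0.64 - 8.05)²)
= √((-8.07)² + (-7.22)² + (-5.05)² + (-7.41)²) = √(65.1249 + 52.1284 + 25.5025 + 54.9081) = √197.6639 ≈ 14.0593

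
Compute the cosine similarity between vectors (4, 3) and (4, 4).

With u = (4, 3), v = (4, 4):
u·v = 4·4 + 3·4 = 16 + 12 = 28.
|u| = √(4² + 3²) = √25, |v| = √(4² + 4²) = √32, so |u||v| = √(25·32) = √800.
cos θ = (u·v)/(|u||v|) = 28/√800 ≈ 0.9899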